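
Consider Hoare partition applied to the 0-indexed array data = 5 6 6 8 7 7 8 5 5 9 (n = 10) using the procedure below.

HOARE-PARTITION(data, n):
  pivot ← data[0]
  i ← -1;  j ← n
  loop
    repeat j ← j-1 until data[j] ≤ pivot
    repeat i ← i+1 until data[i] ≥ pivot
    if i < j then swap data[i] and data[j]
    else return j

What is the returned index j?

pivot=5
j stops at 8 (5), i stops at 0 (5); swap ⇒ 5 6 6 8 7 7 8 5 5 9
j stops at 7 (5), i stops at 1 (6); swap ⇒ 5 5 6 8 7 7 8 6 5 9
j stops at 1, i stops at 2; i≥j ⇒ return 1. data=5 5 6 8 7 7 8 6 5 9

1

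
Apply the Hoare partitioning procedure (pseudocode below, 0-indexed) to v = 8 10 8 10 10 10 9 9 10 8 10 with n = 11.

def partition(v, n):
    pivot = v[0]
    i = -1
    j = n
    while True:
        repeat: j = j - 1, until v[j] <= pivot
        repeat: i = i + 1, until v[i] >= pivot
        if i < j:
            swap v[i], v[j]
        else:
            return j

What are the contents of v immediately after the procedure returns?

pivot = v[0] = 8; i = -1, j = 11
j→9 (v[9]=8≤8), i→0 (v[0]=8≥8); i<j, swap → 8 10 8 10 10 10 9 9 10 8 10
j→2 (v[2]=8≤8), i→1 (v[1]=10≥8); i<j, swap → 8 8 10 10 10 10 9 9 10 8 10
j→1, i→2; i≥j, return j=1. v = 8 8 10 10 10 10 9 9 10 8 10

8 8 10 10 10 10 9 9 10 8 10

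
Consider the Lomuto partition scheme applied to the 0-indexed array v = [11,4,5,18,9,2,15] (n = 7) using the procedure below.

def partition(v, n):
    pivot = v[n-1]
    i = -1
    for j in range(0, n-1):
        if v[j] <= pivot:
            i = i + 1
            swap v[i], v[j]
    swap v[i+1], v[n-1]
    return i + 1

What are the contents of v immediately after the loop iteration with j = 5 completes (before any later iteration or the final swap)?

[11,4,5,9,2,18,15]

pivot=15, i=-1
j=0: 11≤15, i=0, swap(0,0) ⇒ [11,4,5,18,9,2,15]
j=1: 4≤15, i=1, swap(1,1) ⇒ [11,4,5,18,9,2,15]
j=2: 5≤15, i=2, swap(2,2) ⇒ [11,4,5,18,9,2,15]
j=3: 18>15, skip
j=4: 9≤15, i=3, swap(3,4) ⇒ [11,4,5,9,18,2,15]
j=5: 2≤15, i=4, swap(4,5) ⇒ [11,4,5,9,2,18,15]
(after j=5) v = [11,4,5,9,2,18,15]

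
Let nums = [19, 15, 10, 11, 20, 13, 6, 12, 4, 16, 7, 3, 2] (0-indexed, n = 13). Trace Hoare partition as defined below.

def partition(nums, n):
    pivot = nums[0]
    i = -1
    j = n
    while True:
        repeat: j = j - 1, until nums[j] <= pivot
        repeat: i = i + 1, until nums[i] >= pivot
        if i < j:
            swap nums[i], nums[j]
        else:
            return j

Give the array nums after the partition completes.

[2, 15, 10, 11, 3, 13, 6, 12, 4, 16, 7, 20, 19]

pivot=19
j stops at 12 (2), i stops at 0 (19); swap ⇒ [2, 15, 10, 11, 20, 13, 6, 12, 4, 16, 7, 3, 19]
j stops at 11 (3), i stops at 4 (20); swap ⇒ [2, 15, 10, 11, 3, 13, 6, 12, 4, 16, 7, 20, 19]
j stops at 10, i stops at 11; i≥j ⇒ return 10. nums=[2, 15, 10, 11, 3, 13, 6, 12, 4, 16, 7, 20, 19]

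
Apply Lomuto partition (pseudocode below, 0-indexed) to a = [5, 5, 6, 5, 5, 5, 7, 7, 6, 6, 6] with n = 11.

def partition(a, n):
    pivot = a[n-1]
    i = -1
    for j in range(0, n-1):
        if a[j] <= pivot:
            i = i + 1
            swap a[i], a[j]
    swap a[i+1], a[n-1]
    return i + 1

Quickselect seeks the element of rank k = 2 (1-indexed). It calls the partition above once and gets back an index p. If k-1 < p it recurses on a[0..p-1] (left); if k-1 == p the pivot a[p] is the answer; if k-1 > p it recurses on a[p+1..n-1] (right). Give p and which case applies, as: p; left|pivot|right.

pivot=6, i=-1
j=0: 5≤6, i=0, swap(0,0) ⇒ [5, 5, 6, 5, 5, 5, 7, 7, 6, 6, 6]
j=1: 5≤6, i=1, swap(1,1) ⇒ [5, 5, 6, 5, 5, 5, 7, 7, 6, 6, 6]
j=2: 6≤6, i=2, swap(2,2) ⇒ [5, 5, 6, 5, 5, 5, 7, 7, 6, 6, 6]
j=3: 5≤6, i=3, swap(3,3) ⇒ [5, 5, 6, 5, 5, 5, 7, 7, 6, 6, 6]
j=4: 5≤6, i=4, swap(4,4) ⇒ [5, 5, 6, 5, 5, 5, 7, 7, 6, 6, 6]
j=5: 5≤6, i=5, swap(5,5) ⇒ [5, 5, 6, 5, 5, 5, 7, 7, 6, 6, 6]
j=6: 7>6, skip
j=7: 7>6, skip
j=8: 6≤6, i=6, swap(6,8) ⇒ [5, 5, 6, 5, 5, 5, 6, 7, 7, 6, 6]
j=9: 6≤6, i=7, swap(7,9) ⇒ [5, 5, 6, 5, 5, 5, 6, 6, 7, 7, 6]
swap(8,10) ⇒ [5, 5, 6, 5, 5, 5, 6, 6, 6, 7, 7]; return 8
p = 8; k-1 = 1 < 8 ⇒ left

8; left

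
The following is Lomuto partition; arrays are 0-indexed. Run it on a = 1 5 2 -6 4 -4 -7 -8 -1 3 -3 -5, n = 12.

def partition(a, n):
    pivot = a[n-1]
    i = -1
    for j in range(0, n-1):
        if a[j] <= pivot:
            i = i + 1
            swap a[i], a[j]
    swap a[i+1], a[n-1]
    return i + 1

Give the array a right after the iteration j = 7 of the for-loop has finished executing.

-6 -7 -8 1 4 -4 5 2 -1 3 -3 -5

pivot = a[11] = -5; i = -1
j=0: a[0]=1 > -5 → no swap
j=1: a[1]=5 > -5 → no swap
j=2: a[2]=2 > -5 → no swap
j=3: a[3]=-6 ≤ -5 → i=0, swap a[0],a[3] → -6 5 2 1 4 -4 -7 -8 -1 3 -3 -5
j=4: a[4]=4 > -5 → no swap
j=5: a[5]=-4 > -5 → no swap
j=6: a[6]=-7 ≤ -5 → i=1, swap a[1],a[6] → -6 -7 2 1 4 -4 5 -8 -1 3 -3 -5
j=7: a[7]=-8 ≤ -5 → i=2, swap a[2],a[7] → -6 -7 -8 1 4 -4 5 2 -1 3 -3 -5
(after j=7) a = -6 -7 -8 1 4 -4 5 2 -1 3 -3 -5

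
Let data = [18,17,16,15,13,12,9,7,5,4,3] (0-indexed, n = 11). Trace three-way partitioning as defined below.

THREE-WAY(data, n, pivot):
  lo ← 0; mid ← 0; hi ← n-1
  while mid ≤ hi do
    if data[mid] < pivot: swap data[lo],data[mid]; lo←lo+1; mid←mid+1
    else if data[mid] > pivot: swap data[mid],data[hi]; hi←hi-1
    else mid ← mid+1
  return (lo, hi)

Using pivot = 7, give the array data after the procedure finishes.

lo=0 mid=0 hi=10
18>7: swap(0,10), hi=9 ⇒ [3,17,16,15,13,12,9,7,5,4,18]
3<7: swap(0,0), lo=1 mid=1 ⇒ [3,17,16,15,13,12,9,7,5,4,18]
17>7: swap(1,9), hi=8 ⇒ [3,4,16,15,13,12,9,7,5,17,18]
4<7: swap(1,1), lo=2 mid=2 ⇒ [3,4,16,15,13,12,9,7,5,17,18]
16>7: swap(2,8), hi=7 ⇒ [3,4,5,15,13,12,9,7,16,17,18]
5<7: swap(2,2), lo=3 mid=3 ⇒ [3,4,5,15,13,12,9,7,16,17,18]
15>7: swap(3,7), hi=6 ⇒ [3,4,5,7,13,12,9,15,16,17,18]
7=7: mid=4
13>7: swap(4,6), hi=5 ⇒ [3,4,5,7,9,12,13,15,16,17,18]
9>7: swap(4,5), hi=4 ⇒ [3,4,5,7,12,9,13,15,16,17,18]
12>7: swap(4,4), hi=3 ⇒ [3,4,5,7,12,9,13,15,16,17,18]
done. lo=3 hi=3; data=[3,4,5,7,12,9,13,15,16,17,18]

[3,4,5,7,12,9,13,15,16,17,18]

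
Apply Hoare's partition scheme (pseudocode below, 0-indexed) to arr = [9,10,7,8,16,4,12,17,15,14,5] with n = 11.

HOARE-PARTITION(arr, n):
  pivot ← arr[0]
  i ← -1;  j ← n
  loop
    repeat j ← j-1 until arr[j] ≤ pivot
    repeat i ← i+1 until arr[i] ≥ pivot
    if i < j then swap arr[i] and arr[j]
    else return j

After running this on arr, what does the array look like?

pivot = arr[0] = 9; i = -1, j = 11
j→10 (arr[10]=5≤9), i→0 (arr[0]=9≥9); i<j, swap → [5,10,7,8,16,4,12,17,15,14,9]
j→5 (arr[5]=4≤9), i→1 (arr[1]=10≥9); i<j, swap → [5,4,7,8,16,10,12,17,15,14,9]
j→3, i→4; i≥j, return j=3. arr = [5,4,7,8,16,10,12,17,15,14,9]

[5,4,7,8,16,10,12,17,15,14,9]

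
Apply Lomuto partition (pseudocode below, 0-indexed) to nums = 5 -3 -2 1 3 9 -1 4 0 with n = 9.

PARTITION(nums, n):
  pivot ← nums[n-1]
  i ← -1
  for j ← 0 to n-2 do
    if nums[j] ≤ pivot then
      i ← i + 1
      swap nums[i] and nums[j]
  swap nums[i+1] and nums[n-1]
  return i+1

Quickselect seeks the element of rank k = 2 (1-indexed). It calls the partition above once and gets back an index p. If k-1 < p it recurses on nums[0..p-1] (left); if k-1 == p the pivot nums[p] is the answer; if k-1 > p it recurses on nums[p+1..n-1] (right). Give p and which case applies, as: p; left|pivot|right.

3; left

pivot=0, i=-1
j=0: 5>0, skip
j=1: -3≤0, i=0, swap(0,1) ⇒ -3 5 -2 1 3 9 -1 4 0
j=2: -2≤0, i=1, swap(1,2) ⇒ -3 -2 5 1 3 9 -1 4 0
j=3: 1>0, skip
j=4: 3>0, skip
j=5: 9>0, skip
j=6: -1≤0, i=2, swap(2,6) ⇒ -3 -2 -1 1 3 9 5 4 0
j=7: 4>0, skip
swap(3,8) ⇒ -3 -2 -1 0 3 9 5 4 1; return 3
p = 3; k-1 = 1 < 3 ⇒ left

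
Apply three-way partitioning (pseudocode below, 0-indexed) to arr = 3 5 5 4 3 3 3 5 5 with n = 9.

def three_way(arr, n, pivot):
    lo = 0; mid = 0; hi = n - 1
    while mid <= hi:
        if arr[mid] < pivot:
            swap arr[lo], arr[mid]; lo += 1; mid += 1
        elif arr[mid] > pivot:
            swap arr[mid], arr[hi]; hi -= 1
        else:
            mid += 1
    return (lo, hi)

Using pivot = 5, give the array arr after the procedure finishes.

pivot = 5; lo=0, mid=0, hi=8
arr[mid]=3<5: swap arr[0],arr[0]; lo=1,mid=1 → 3 5 5 4 3 3 3 5 5
arr[mid]=5=5: mid=2
arr[mid]=5=5: mid=3
arr[mid]=4<5: swap arr[1],arr[3]; lo=2,mid=4 → 3 4 5 5 3 3 3 5 5
arr[mid]=3<5: swap arr[2],arr[4]; lo=3,mid=5 → 3 4 3 5 5 3 3 5 5
arr[mid]=3<5: swap arr[3],arr[5]; lo=4,mid=6 → 3 4 3 3 5 5 3 5 5
arr[mid]=3<5: swap arr[4],arr[6]; lo=5,mid=7 → 3 4 3 3 3 5 5 5 5
arr[mid]=5=5: mid=8
arr[mid]=5=5: mid=9
end: lo=5, hi=8; arr = 3 4 3 3 3 5 5 5 5

3 4 3 3 3 5 5 5 5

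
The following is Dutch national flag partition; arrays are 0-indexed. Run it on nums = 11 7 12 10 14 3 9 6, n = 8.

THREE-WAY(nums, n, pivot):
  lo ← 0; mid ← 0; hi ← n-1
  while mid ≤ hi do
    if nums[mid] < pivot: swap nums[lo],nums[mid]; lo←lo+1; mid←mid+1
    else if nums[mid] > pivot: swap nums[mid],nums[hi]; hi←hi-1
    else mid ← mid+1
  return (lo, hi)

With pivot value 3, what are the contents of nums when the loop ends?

pivot = 3; lo=0, mid=0, hi=7
nums[mid]=11>3: swap nums[0],nums[7]; hi=6 → 6 7 12 10 14 3 9 11
nums[mid]=6>3: swap nums[0],nums[6]; hi=5 → 9 7 12 10 14 3 6 11
nums[mid]=9>3: swap nums[0],nums[5]; hi=4 → 3 7 12 10 14 9 6 11
nums[mid]=3=3: mid=1
nums[mid]=7>3: swap nums[1],nums[4]; hi=3 → 3 14 12 10 7 9 6 11
nums[mid]=14>3: swap nums[1],nums[3]; hi=2 → 3 10 12 14 7 9 6 11
nums[mid]=10>3: swap nums[1],nums[2]; hi=1 → 3 12 10 14 7 9 6 11
nums[mid]=12>3: swap nums[1],nums[1]; hi=0 → 3 12 10 14 7 9 6 11
end: lo=0, hi=0; nums = 3 12 10 14 7 9 6 11

3 12 10 14 7 9 6 11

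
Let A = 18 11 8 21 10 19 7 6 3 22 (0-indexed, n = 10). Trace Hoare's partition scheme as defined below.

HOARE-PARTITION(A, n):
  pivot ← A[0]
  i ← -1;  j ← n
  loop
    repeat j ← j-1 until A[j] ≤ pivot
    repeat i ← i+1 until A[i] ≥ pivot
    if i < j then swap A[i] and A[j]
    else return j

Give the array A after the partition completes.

3 11 8 6 10 7 19 21 18 22

pivot=18
j stops at 8 (3), i stops at 0 (18); swap ⇒ 3 11 8 21 10 19 7 6 18 22
j stops at 7 (6), i stops at 3 (21); swap ⇒ 3 11 8 6 10 19 7 21 18 22
j stops at 6 (7), i stops at 5 (19); swap ⇒ 3 11 8 6 10 7 19 21 18 22
j stops at 5, i stops at 6; i≥j ⇒ return 5. A=3 11 8 6 10 7 19 21 18 22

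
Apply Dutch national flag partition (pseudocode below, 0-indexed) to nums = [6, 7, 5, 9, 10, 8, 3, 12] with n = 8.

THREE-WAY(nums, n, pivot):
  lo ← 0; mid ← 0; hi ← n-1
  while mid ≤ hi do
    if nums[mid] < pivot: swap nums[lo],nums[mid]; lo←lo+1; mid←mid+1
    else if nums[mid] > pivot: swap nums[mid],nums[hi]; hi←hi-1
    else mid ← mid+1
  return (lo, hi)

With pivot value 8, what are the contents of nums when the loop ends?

pivot = 8; lo=0, mid=0, hi=7
nums[mid]=6<8: swap nums[0],nums[0]; lo=1,mid=1 → [6, 7, 5, 9, 10, 8, 3, 12]
nums[mid]=7<8: swap nums[1],nums[1]; lo=2,mid=2 → [6, 7, 5, 9, 10, 8, 3, 12]
nums[mid]=5<8: swap nums[2],nums[2]; lo=3,mid=3 → [6, 7, 5, 9, 10, 8, 3, 12]
nums[mid]=9>8: swap nums[3],nums[7]; hi=6 → [6, 7, 5, 12, 10, 8, 3, 9]
nums[mid]=12>8: swap nums[3],nums[6]; hi=5 → [6, 7, 5, 3, 10, 8, 12, 9]
nums[mid]=3<8: swap nums[3],nums[3]; lo=4,mid=4 → [6, 7, 5, 3, 10, 8, 12, 9]
nums[mid]=10>8: swap nums[4],nums[5]; hi=4 → [6, 7, 5, 3, 8, 10, 12, 9]
nums[mid]=8=8: mid=5
end: lo=4, hi=4; nums = [6, 7, 5, 3, 8, 10, 12, 9]

[6, 7, 5, 3, 8, 10, 12, 9]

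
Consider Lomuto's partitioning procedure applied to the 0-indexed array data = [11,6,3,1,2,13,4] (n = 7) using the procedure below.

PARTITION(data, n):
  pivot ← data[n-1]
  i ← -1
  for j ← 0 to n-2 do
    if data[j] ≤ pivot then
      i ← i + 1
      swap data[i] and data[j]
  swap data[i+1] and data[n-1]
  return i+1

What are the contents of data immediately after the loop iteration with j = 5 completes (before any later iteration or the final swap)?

[3,1,2,6,11,13,4]

pivot=4, i=-1
j=0: 11>4, skip
j=1: 6>4, skip
j=2: 3≤4, i=0, swap(0,2) ⇒ [3,6,11,1,2,13,4]
j=3: 1≤4, i=1, swap(1,3) ⇒ [3,1,11,6,2,13,4]
j=4: 2≤4, i=2, swap(2,4) ⇒ [3,1,2,6,11,13,4]
j=5: 13>4, skip
(after j=5) data = [3,1,2,6,11,13,4]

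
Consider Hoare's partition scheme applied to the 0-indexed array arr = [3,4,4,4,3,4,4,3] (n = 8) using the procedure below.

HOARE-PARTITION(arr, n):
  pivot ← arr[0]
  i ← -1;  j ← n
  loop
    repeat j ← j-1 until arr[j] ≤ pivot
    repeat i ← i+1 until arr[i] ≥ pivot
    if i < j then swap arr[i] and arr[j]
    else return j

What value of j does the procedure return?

pivot=3
j stops at 7 (3), i stops at 0 (3); swap ⇒ [3,4,4,4,3,4,4,3]
j stops at 4 (3), i stops at 1 (4); swap ⇒ [3,3,4,4,4,4,4,3]
j stops at 1, i stops at 2; i≥j ⇒ return 1. arr=[3,3,4,4,4,4,4,3]

1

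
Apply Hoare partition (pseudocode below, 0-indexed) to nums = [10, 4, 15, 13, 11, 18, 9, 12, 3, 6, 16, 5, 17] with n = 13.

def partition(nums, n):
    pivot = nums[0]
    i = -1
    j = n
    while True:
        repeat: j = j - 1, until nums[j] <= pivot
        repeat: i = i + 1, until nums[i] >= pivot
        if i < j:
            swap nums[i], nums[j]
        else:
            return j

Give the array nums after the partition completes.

[5, 4, 6, 3, 9, 18, 11, 12, 13, 15, 16, 10, 17]

pivot=10
j stops at 11 (5), i stops at 0 (10); swap ⇒ [5, 4, 15, 13, 11, 18, 9, 12, 3, 6, 16, 10, 17]
j stops at 9 (6), i stops at 2 (15); swap ⇒ [5, 4, 6, 13, 11, 18, 9, 12, 3, 15, 16, 10, 17]
j stops at 8 (3), i stops at 3 (13); swap ⇒ [5, 4, 6, 3, 11, 18, 9, 12, 13, 15, 16, 10, 17]
j stops at 6 (9), i stops at 4 (11); swap ⇒ [5, 4, 6, 3, 9, 18, 11, 12, 13, 15, 16, 10, 17]
j stops at 4, i stops at 5; i≥j ⇒ return 4. nums=[5, 4, 6, 3, 9, 18, 11, 12, 13, 15, 16, 10, 17]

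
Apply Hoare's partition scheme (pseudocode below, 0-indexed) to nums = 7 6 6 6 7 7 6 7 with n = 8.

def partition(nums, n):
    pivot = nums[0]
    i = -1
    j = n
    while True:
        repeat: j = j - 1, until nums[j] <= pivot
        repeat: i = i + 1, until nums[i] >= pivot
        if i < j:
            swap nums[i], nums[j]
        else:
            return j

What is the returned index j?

pivot=7
j stops at 7 (7), i stops at 0 (7); swap ⇒ 7 6 6 6 7 7 6 7
j stops at 6 (6), i stops at 4 (7); swap ⇒ 7 6 6 6 6 7 7 7
j stops at 5, i stops at 5; i≥j ⇒ return 5. nums=7 6 6 6 6 7 7 7

5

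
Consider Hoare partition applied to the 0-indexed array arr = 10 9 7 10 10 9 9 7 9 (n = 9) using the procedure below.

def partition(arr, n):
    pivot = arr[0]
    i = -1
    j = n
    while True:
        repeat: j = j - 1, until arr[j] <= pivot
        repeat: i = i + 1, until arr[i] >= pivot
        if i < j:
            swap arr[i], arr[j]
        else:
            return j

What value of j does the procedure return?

5

pivot=10
j stops at 8 (9), i stops at 0 (10); swap ⇒ 9 9 7 10 10 9 9 7 10
j stops at 7 (7), i stops at 3 (10); swap ⇒ 9 9 7 7 10 9 9 10 10
j stops at 6 (9), i stops at 4 (10); swap ⇒ 9 9 7 7 9 9 10 10 10
j stops at 5, i stops at 6; i≥j ⇒ return 5. arr=9 9 7 7 9 9 10 10 10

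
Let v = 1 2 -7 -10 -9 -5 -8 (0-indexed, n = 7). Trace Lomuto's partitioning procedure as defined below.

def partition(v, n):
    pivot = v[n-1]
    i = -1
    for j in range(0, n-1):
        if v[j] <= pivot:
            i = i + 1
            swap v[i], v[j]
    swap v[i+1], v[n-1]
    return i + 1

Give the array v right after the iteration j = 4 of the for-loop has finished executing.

pivot=-8, i=-1
j=0: 1>-8, skip
j=1: 2>-8, skip
j=2: -7>-8, skip
j=3: -10≤-8, i=0, swap(0,3) ⇒ -10 2 -7 1 -9 -5 -8
j=4: -9≤-8, i=1, swap(1,4) ⇒ -10 -9 -7 1 2 -5 -8
(after j=4) v = -10 -9 -7 1 2 -5 -8

-10 -9 -7 1 2 -5 -8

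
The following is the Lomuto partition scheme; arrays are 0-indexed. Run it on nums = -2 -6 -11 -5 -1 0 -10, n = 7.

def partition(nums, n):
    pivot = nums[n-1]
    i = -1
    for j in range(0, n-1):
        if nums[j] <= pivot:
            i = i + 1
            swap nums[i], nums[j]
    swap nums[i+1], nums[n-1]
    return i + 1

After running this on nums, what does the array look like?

-11 -10 -2 -5 -1 0 -6

pivot = nums[6] = -10; i = -1
j=0: nums[0]=-2 > -10 → no swap
j=1: nums[1]=-6 > -10 → no swap
j=2: nums[2]=-11 ≤ -10 → i=0, swap nums[0],nums[2] → -11 -6 -2 -5 -1 0 -10
j=3: nums[3]=-5 > -10 → no swap
j=4: nums[4]=-1 > -10 → no swap
j=5: nums[5]=0 > -10 → no swap
final swap nums[1],nums[6] → -11 -10 -2 -5 -1 0 -6; return 1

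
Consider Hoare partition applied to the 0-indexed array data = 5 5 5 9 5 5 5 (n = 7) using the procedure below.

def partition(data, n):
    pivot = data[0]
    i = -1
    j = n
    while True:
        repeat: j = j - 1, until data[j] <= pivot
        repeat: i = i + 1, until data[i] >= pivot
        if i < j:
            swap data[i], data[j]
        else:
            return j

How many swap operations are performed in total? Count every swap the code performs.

3

pivot=5
j stops at 6 (5), i stops at 0 (5); swap ⇒ 5 5 5 9 5 5 5
j stops at 5 (5), i stops at 1 (5); swap ⇒ 5 5 5 9 5 5 5
j stops at 4 (5), i stops at 2 (5); swap ⇒ 5 5 5 9 5 5 5
j stops at 2, i stops at 3; i≥j ⇒ return 2. data=5 5 5 9 5 5 5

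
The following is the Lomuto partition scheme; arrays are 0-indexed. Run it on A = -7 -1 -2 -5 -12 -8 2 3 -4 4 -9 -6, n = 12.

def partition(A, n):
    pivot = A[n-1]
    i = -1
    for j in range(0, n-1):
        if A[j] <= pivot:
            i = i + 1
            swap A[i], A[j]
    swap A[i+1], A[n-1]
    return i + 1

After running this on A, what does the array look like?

-7 -12 -8 -9 -6 -2 2 3 -4 4 -5 -1

pivot = A[11] = -6; i = -1
j=0: A[0]=-7 ≤ -6 → i=0, swap A[0],A[0] (no change) → -7 -1 -2 -5 -12 -8 2 3 -4 4 -9 -6
j=1: A[1]=-1 > -6 → no swap
j=2: A[2]=-2 > -6 → no swap
j=3: A[3]=-5 > -6 → no swap
j=4: A[4]=-12 ≤ -6 → i=1, swap A[1],A[4] → -7 -12 -2 -5 -1 -8 2 3 -4 4 -9 -6
j=5: A[5]=-8 ≤ -6 → i=2, swap A[2],A[5] → -7 -12 -8 -5 -1 -2 2 3 -4 4 -9 -6
j=6: A[6]=2 > -6 → no swap
j=7: A[7]=3 > -6 → no swap
j=8: A[8]=-4 > -6 → no swap
j=9: A[9]=4 > -6 → no swap
j=10: A[10]=-9 ≤ -6 → i=3, swap A[3],A[10] → -7 -12 -8 -9 -1 -2 2 3 -4 4 -5 -6
final swap A[4],A[11] → -7 -12 -8 -9 -6 -2 2 3 -4 4 -5 -1; return 4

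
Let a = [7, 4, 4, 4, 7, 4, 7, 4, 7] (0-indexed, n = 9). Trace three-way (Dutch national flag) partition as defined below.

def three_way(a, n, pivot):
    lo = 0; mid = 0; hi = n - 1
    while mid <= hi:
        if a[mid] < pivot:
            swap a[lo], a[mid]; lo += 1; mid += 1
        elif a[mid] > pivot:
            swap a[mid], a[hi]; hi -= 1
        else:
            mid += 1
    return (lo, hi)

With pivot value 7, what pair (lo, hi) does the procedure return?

(5, 8)

pivot = 7; lo=0, mid=0, hi=8
a[mid]=7=7: mid=1
a[mid]=4<7: swap a[0],a[1]; lo=1,mid=2 → [4, 7, 4, 4, 7, 4, 7, 4, 7]
a[mid]=4<7: swap a[1],a[2]; lo=2,mid=3 → [4, 4, 7, 4, 7, 4, 7, 4, 7]
a[mid]=4<7: swap a[2],a[3]; lo=3,mid=4 → [4, 4, 4, 7, 7, 4, 7, 4, 7]
a[mid]=7=7: mid=5
a[mid]=4<7: swap a[3],a[5]; lo=4,mid=6 → [4, 4, 4, 4, 7, 7, 7, 4, 7]
a[mid]=7=7: mid=7
a[mid]=4<7: swap a[4],a[7]; lo=5,mid=8 → [4, 4, 4, 4, 4, 7, 7, 7, 7]
a[mid]=7=7: mid=9
end: lo=5, hi=8; a = [4, 4, 4, 4, 4, 7, 7, 7, 7]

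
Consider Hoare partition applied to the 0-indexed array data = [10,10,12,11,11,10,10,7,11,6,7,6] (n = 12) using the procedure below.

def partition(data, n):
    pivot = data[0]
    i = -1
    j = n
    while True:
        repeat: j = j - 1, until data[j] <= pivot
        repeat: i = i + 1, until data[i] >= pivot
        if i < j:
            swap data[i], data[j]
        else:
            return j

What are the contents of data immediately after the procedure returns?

pivot=10
j stops at 11 (6), i stops at 0 (10); swap ⇒ [6,10,12,11,11,10,10,7,11,6,7,10]
j stops at 10 (7), i stops at 1 (10); swap ⇒ [6,7,12,11,11,10,10,7,11,6,10,10]
j stops at 9 (6), i stops at 2 (12); swap ⇒ [6,7,6,11,11,10,10,7,11,12,10,10]
j stops at 7 (7), i stops at 3 (11); swap ⇒ [6,7,6,7,11,10,10,11,11,12,10,10]
j stops at 6 (10), i stops at 4 (11); swap ⇒ [6,7,6,7,10,10,11,11,11,12,10,10]
j stops at 5, i stops at 5; i≥j ⇒ return 5. data=[6,7,6,7,10,10,11,11,11,12,10,10]

[6,7,6,7,10,10,11,11,11,12,10,10]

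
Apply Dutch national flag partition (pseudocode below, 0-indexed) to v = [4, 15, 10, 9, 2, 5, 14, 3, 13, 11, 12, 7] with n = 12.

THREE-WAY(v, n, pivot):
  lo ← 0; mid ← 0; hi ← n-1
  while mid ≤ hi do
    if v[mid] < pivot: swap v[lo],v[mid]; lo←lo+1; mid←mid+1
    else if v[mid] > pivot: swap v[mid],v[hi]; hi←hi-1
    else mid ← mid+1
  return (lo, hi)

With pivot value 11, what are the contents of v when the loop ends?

lo=0 mid=0 hi=11
4<11: swap(0,0), lo=1 mid=1 ⇒ [4, 15, 10, 9, 2, 5, 14, 3, 13, 11, 12, 7]
15>11: swap(1,11), hi=10 ⇒ [4, 7, 10, 9, 2, 5, 14, 3, 13, 11, 12, 15]
7<11: swap(1,1), lo=2 mid=2 ⇒ [4, 7, 10, 9, 2, 5, 14, 3, 13, 11, 12, 15]
10<11: swap(2,2), lo=3 mid=3 ⇒ [4, 7, 10, 9, 2, 5, 14, 3, 13, 11, 12, 15]
9<11: swap(3,3), lo=4 mid=4 ⇒ [4, 7, 10, 9, 2, 5, 14, 3, 13, 11, 12, 15]
2<11: swap(4,4), lo=5 mid=5 ⇒ [4, 7, 10, 9, 2, 5, 14, 3, 13, 11, 12, 15]
5<11: swap(5,5), lo=6 mid=6 ⇒ [4, 7, 10, 9, 2, 5, 14, 3, 13, 11, 12, 15]
14>11: swap(6,10), hi=9 ⇒ [4, 7, 10, 9, 2, 5, 12, 3, 13, 11, 14, 15]
12>11: swap(6,9), hi=8 ⇒ [4, 7, 10, 9, 2, 5, 11, 3, 13, 12, 14, 15]
11=11: mid=7
3<11: swap(6,7), lo=7 mid=8 ⇒ [4, 7, 10, 9, 2, 5, 3, 11, 13, 12, 14, 15]
13>11: swap(8,8), hi=7 ⇒ [4, 7, 10, 9, 2, 5, 3, 11, 13, 12, 14, 15]
done. lo=7 hi=7; v=[4, 7, 10, 9, 2, 5, 3, 11, 13, 12, 14, 15]

[4, 7, 10, 9, 2, 5, 3, 11, 13, 12, 14, 15]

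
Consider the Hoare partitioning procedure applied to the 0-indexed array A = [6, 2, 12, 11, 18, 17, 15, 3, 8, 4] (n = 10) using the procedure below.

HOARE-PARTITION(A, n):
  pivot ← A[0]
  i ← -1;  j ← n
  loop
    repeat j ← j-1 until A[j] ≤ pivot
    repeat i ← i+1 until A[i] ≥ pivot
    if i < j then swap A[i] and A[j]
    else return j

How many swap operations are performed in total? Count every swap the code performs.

pivot=6
j stops at 9 (4), i stops at 0 (6); swap ⇒ [4, 2, 12, 11, 18, 17, 15, 3, 8, 6]
j stops at 7 (3), i stops at 2 (12); swap ⇒ [4, 2, 3, 11, 18, 17, 15, 12, 8, 6]
j stops at 2, i stops at 3; i≥j ⇒ return 2. A=[4, 2, 3, 11, 18, 17, 15, 12, 8, 6]

2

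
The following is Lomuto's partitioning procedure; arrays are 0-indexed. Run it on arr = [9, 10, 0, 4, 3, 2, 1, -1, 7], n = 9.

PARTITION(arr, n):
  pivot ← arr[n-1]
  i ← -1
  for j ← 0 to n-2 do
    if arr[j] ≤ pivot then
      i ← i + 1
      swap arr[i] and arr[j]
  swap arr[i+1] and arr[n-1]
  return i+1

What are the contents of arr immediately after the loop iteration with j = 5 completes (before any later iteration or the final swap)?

pivot=7, i=-1
j=0: 9>7, skip
j=1: 10>7, skip
j=2: 0≤7, i=0, swap(0,2) ⇒ [0, 10, 9, 4, 3, 2, 1, -1, 7]
j=3: 4≤7, i=1, swap(1,3) ⇒ [0, 4, 9, 10, 3, 2, 1, -1, 7]
j=4: 3≤7, i=2, swap(2,4) ⇒ [0, 4, 3, 10, 9, 2, 1, -1, 7]
j=5: 2≤7, i=3, swap(3,5) ⇒ [0, 4, 3, 2, 9, 10, 1, -1, 7]
(after j=5) arr = [0, 4, 3, 2, 9, 10, 1, -1, 7]

[0, 4, 3, 2, 9, 10, 1, -1, 7]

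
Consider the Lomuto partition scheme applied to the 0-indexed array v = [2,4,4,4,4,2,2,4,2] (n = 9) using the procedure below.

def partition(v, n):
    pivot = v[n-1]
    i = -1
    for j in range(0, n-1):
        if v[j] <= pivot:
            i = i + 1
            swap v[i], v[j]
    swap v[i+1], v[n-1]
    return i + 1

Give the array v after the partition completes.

pivot=2, i=-1
j=0: 2≤2, i=0, swap(0,0) ⇒ [2,4,4,4,4,2,2,4,2]
j=1: 4>2, skip
j=2: 4>2, skip
j=3: 4>2, skip
j=4: 4>2, skip
j=5: 2≤2, i=1, swap(1,5) ⇒ [2,2,4,4,4,4,2,4,2]
j=6: 2≤2, i=2, swap(2,6) ⇒ [2,2,2,4,4,4,4,4,2]
j=7: 4>2, skip
swap(3,8) ⇒ [2,2,2,2,4,4,4,4,4]; return 3

[2,2,2,2,4,4,4,4,4]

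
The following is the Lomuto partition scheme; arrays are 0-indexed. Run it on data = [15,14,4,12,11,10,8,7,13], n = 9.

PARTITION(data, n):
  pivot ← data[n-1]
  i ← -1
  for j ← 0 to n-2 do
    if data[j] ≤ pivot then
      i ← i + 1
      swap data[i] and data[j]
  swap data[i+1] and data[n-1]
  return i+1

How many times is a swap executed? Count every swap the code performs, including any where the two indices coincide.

pivot=13, i=-1
j=0: 15>13, skip
j=1: 14>13, skip
j=2: 4≤13, i=0, swap(0,2) ⇒ [4,14,15,12,11,10,8,7,13]
j=3: 12≤13, i=1, swap(1,3) ⇒ [4,12,15,14,11,10,8,7,13]
j=4: 11≤13, i=2, swap(2,4) ⇒ [4,12,11,14,15,10,8,7,13]
j=5: 10≤13, i=3, swap(3,5) ⇒ [4,12,11,10,15,14,8,7,13]
j=6: 8≤13, i=4, swap(4,6) ⇒ [4,12,11,10,8,14,15,7,13]
j=7: 7≤13, i=5, swap(5,7) ⇒ [4,12,11,10,8,7,15,14,13]
swap(6,8) ⇒ [4,12,11,10,8,7,13,14,15]; return 6

7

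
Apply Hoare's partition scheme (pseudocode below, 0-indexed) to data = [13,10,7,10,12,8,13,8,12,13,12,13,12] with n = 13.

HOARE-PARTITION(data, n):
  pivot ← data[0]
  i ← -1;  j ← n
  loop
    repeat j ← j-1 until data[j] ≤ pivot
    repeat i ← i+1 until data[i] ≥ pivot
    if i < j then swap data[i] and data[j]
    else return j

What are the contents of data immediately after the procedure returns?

[12,10,7,10,12,8,13,8,12,12,13,13,13]

pivot = data[0] = 13; i = -1, j = 13
j→12 (data[12]=12≤13), i→0 (data[0]=13≥13); i<j, swap → [12,10,7,10,12,8,13,8,12,13,12,13,13]
j→11 (data[11]=13≤13), i→6 (data[6]=13≥13); i<j, swap → [12,10,7,10,12,8,13,8,12,13,12,13,13]
j→10 (data[10]=12≤13), i→9 (data[9]=13≥13); i<j, swap → [12,10,7,10,12,8,13,8,12,12,13,13,13]
j→9, i→10; i≥j, return j=9. data = [12,10,7,10,12,8,13,8,12,12,13,13,13]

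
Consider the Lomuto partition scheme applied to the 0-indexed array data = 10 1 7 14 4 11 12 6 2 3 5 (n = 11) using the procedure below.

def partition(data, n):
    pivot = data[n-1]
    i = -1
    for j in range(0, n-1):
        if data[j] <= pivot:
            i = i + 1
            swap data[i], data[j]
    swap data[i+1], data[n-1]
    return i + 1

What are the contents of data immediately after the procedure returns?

pivot = data[10] = 5; i = -1
j=0: data[0]=10 > 5 → no swap
j=1: data[1]=1 ≤ 5 → i=0, swap data[0],data[1] → 1 10 7 14 4 11 12 6 2 3 5
j=2: data[2]=7 > 5 → no swap
j=3: data[3]=14 > 5 → no swap
j=4: data[4]=4 ≤ 5 → i=1, swap data[1],data[4] → 1 4 7 14 10 11 12 6 2 3 5
j=5: data[5]=11 > 5 → no swap
j=6: data[6]=12 > 5 → no swap
j=7: data[7]=6 > 5 → no swap
j=8: data[8]=2 ≤ 5 → i=2, swap data[2],data[8] → 1 4 2 14 10 11 12 6 7 3 5
j=9: data[9]=3 ≤ 5 → i=3, swap data[3],data[9] → 1 4 2 3 10 11 12 6 7 14 5
final swap data[4],data[10] → 1 4 2 3 5 11 12 6 7 14 10; return 4

1 4 2 3 5 11 12 6 7 14 10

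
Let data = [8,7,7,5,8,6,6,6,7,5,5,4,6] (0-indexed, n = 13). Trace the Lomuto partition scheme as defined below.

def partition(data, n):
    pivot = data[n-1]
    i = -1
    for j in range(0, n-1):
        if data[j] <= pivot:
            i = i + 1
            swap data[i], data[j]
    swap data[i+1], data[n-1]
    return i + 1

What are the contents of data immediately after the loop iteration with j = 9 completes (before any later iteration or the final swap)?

[5,6,6,6,5,7,7,8,7,8,5,4,6]

pivot = data[12] = 6; i = -1
j=0: data[0]=8 > 6 → no swap
j=1: data[1]=7 > 6 → no swap
j=2: data[2]=7 > 6 → no swap
j=3: data[3]=5 ≤ 6 → i=0, swap data[0],data[3] → [5,7,7,8,8,6,6,6,7,5,5,4,6]
j=4: data[4]=8 > 6 → no swap
j=5: data[5]=6 ≤ 6 → i=1, swap data[1],data[5] → [5,6,7,8,8,7,6,6,7,5,5,4,6]
j=6: data[6]=6 ≤ 6 → i=2, swap data[2],data[6] → [5,6,6,8,8,7,7,6,7,5,5,4,6]
j=7: data[7]=6 ≤ 6 → i=3, swap data[3],data[7] → [5,6,6,6,8,7,7,8,7,5,5,4,6]
j=8: data[8]=7 > 6 → no swap
j=9: data[9]=5 ≤ 6 → i=4, swap data[4],data[9] → [5,6,6,6,5,7,7,8,7,8,5,4,6]
(after j=9) data = [5,6,6,6,5,7,7,8,7,8,5,4,6]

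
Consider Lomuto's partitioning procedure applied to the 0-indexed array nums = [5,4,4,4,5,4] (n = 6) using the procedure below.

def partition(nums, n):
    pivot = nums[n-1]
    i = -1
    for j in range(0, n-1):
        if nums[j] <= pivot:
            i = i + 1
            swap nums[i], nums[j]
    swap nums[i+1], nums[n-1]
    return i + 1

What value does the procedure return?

3

pivot = nums[5] = 4; i = -1
j=0: nums[0]=5 > 4 → no swap
j=1: nums[1]=4 ≤ 4 → i=0, swap nums[0],nums[1] → [4,5,4,4,5,4]
j=2: nums[2]=4 ≤ 4 → i=1, swap nums[1],nums[2] → [4,4,5,4,5,4]
j=3: nums[3]=4 ≤ 4 → i=2, swap nums[2],nums[3] → [4,4,4,5,5,4]
j=4: nums[4]=5 > 4 → no swap
final swap nums[3],nums[5] → [4,4,4,4,5,5]; return 3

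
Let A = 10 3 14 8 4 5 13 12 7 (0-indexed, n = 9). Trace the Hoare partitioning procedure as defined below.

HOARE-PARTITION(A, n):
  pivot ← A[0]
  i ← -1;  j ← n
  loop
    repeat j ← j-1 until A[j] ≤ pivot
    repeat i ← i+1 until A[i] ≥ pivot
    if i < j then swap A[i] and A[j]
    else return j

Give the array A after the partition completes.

7 3 5 8 4 14 13 12 10

pivot=10
j stops at 8 (7), i stops at 0 (10); swap ⇒ 7 3 14 8 4 5 13 12 10
j stops at 5 (5), i stops at 2 (14); swap ⇒ 7 3 5 8 4 14 13 12 10
j stops at 4, i stops at 5; i≥j ⇒ return 4. A=7 3 5 8 4 14 13 12 10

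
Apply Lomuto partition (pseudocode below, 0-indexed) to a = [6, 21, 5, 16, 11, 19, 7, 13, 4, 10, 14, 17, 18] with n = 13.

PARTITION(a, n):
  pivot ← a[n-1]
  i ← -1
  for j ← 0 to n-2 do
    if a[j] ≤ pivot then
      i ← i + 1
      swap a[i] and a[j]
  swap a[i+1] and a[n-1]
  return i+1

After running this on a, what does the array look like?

[6, 5, 16, 11, 7, 13, 4, 10, 14, 17, 18, 19, 21]

pivot = a[12] = 18; i = -1
j=0: a[0]=6 ≤ 18 → i=0, swap a[0],a[0] (no change) → [6, 21, 5, 16, 11, 19, 7, 13, 4, 10, 14, 17, 18]
j=1: a[1]=21 > 18 → no swap
j=2: a[2]=5 ≤ 18 → i=1, swap a[1],a[2] → [6, 5, 21, 16, 11, 19, 7, 13, 4, 10, 14, 17, 18]
j=3: a[3]=16 ≤ 18 → i=2, swap a[2],a[3] → [6, 5, 16, 21, 11, 19, 7, 13, 4, 10, 14, 17, 18]
j=4: a[4]=11 ≤ 18 → i=3, swap a[3],a[4] → [6, 5, 16, 11, 21, 19, 7, 13, 4, 10, 14, 17, 18]
j=5: a[5]=19 > 18 → no swap
j=6: a[6]=7 ≤ 18 → i=4, swap a[4],a[6] → [6, 5, 16, 11, 7, 19, 21, 13, 4, 10, 14, 17, 18]
j=7: a[7]=13 ≤ 18 → i=5, swap a[5],a[7] → [6, 5, 16, 11, 7, 13, 21, 19, 4, 10, 14, 17, 18]
j=8: a[8]=4 ≤ 18 → i=6, swap a[6],a[8] → [6, 5, 16, 11, 7, 13, 4, 19, 21, 10, 14, 17, 18]
j=9: a[9]=10 ≤ 18 → i=7, swap a[7],a[9] → [6, 5, 16, 11, 7, 13, 4, 10, 21, 19, 14, 17, 18]
j=10: a[10]=14 ≤ 18 → i=8, swap a[8],a[10] → [6, 5, 16, 11, 7, 13, 4, 10, 14, 19, 21, 17, 18]
j=11: a[11]=17 ≤ 18 → i=9, swap a[9],a[11] → [6, 5, 16, 11, 7, 13, 4, 10, 14, 17, 21, 19, 18]
final swap a[10],a[12] → [6, 5, 16, 11, 7, 13, 4, 10, 14, 17, 18, 19, 21]; return 10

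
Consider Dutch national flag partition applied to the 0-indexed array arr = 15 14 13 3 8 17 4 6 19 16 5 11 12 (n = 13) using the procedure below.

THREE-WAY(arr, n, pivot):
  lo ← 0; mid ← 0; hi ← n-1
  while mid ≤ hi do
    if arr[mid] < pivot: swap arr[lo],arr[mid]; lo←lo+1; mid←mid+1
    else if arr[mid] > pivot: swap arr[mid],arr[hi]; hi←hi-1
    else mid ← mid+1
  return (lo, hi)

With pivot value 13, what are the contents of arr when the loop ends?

pivot = 13; lo=0, mid=0, hi=12
arr[mid]=15>13: swap arr[0],arr[12]; hi=11 → 12 14 13 3 8 17 4 6 19 16 5 11 15
arr[mid]=12<13: swap arr[0],arr[0]; lo=1,mid=1 → 12 14 13 3 8 17 4 6 19 16 5 11 15
arr[mid]=14>13: swap arr[1],arr[11]; hi=10 → 12 11 13 3 8 17 4 6 19 16 5 14 15
arr[mid]=11<13: swap arr[1],arr[1]; lo=2,mid=2 → 12 11 13 3 8 17 4 6 19 16 5 14 15
arr[mid]=13=13: mid=3
arr[mid]=3<13: swap arr[2],arr[3]; lo=3,mid=4 → 12 11 3 13 8 17 4 6 19 16 5 14 15
arr[mid]=8<13: swap arr[3],arr[4]; lo=4,mid=5 → 12 11 3 8 13 17 4 6 19 16 5 14 15
arr[mid]=17>13: swap arr[5],arr[10]; hi=9 → 12 11 3 8 13 5 4 6 19 16 17 14 15
arr[mid]=5<13: swap arr[4],arr[5]; lo=5,mid=6 → 12 11 3 8 5 13 4 6 19 16 17 14 15
arr[mid]=4<13: swap arr[5],arr[6]; lo=6,mid=7 → 12 11 3 8 5 4 13 6 19 16 17 14 15
arr[mid]=6<13: swap arr[6],arr[7]; lo=7,mid=8 → 12 11 3 8 5 4 6 13 19 16 17 14 15
arr[mid]=19>13: swap arr[8],arr[9]; hi=8 → 12 11 3 8 5 4 6 13 16 19 17 14 15
arr[mid]=16>13: swap arr[8],arr[8]; hi=7 → 12 11 3 8 5 4 6 13 16 19 17 14 15
end: lo=7, hi=7; arr = 12 11 3 8 5 4 6 13 16 19 17 14 15

12 11 3 8 5 4 6 13 16 19 17 14 15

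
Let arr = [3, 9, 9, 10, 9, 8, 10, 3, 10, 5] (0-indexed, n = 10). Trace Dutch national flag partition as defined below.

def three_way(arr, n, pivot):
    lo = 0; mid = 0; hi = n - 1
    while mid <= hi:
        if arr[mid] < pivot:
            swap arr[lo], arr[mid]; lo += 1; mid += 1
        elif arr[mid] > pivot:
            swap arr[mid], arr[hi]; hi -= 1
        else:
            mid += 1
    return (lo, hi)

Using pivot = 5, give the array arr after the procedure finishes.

[3, 3, 5, 9, 8, 10, 10, 10, 9, 9]

lo=0 mid=0 hi=9
3<5: swap(0,0), lo=1 mid=1 ⇒ [3, 9, 9, 10, 9, 8, 10, 3, 10, 5]
9>5: swap(1,9), hi=8 ⇒ [3, 5, 9, 10, 9, 8, 10, 3, 10, 9]
5=5: mid=2
9>5: swap(2,8), hi=7 ⇒ [3, 5, 10, 10, 9, 8, 10, 3, 9, 9]
10>5: swap(2,7), hi=6 ⇒ [3, 5, 3, 10, 9, 8, 10, 10, 9, 9]
3<5: swap(1,2), lo=2 mid=3 ⇒ [3, 3, 5, 10, 9, 8, 10, 10, 9, 9]
10>5: swap(3,6), hi=5 ⇒ [3, 3, 5, 10, 9, 8, 10, 10, 9, 9]
10>5: swap(3,5), hi=4 ⇒ [3, 3, 5, 8, 9, 10, 10, 10, 9, 9]
8>5: swap(3,4), hi=3 ⇒ [3, 3, 5, 9, 8, 10, 10, 10, 9, 9]
9>5: swap(3,3), hi=2 ⇒ [3, 3, 5, 9, 8, 10, 10, 10, 9, 9]
done. lo=2 hi=2; arr=[3, 3, 5, 9, 8, 10, 10, 10, 9, 9]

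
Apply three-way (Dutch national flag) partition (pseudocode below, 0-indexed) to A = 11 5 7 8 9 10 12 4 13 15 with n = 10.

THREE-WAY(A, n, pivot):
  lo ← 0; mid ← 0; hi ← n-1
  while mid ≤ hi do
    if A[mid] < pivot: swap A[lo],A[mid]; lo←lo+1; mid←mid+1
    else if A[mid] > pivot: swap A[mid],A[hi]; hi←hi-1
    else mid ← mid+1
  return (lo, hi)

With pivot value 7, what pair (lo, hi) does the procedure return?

(2, 2)

pivot = 7; lo=0, mid=0, hi=9
A[mid]=11>7: swap A[0],A[9]; hi=8 → 15 5 7 8 9 10 12 4 13 11
A[mid]=15>7: swap A[0],A[8]; hi=7 → 13 5 7 8 9 10 12 4 15 11
A[mid]=13>7: swap A[0],A[7]; hi=6 → 4 5 7 8 9 10 12 13 15 11
A[mid]=4<7: swap A[0],A[0]; lo=1,mid=1 → 4 5 7 8 9 10 12 13 15 11
A[mid]=5<7: swap A[1],A[1]; lo=2,mid=2 → 4 5 7 8 9 10 12 13 15 11
A[mid]=7=7: mid=3
A[mid]=8>7: swap A[3],A[6]; hi=5 → 4 5 7 12 9 10 8 13 15 11
A[mid]=12>7: swap A[3],A[5]; hi=4 → 4 5 7 10 9 12 8 13 15 11
A[mid]=10>7: swap A[3],A[4]; hi=3 → 4 5 7 9 10 12 8 13 15 11
A[mid]=9>7: swap A[3],A[3]; hi=2 → 4 5 7 9 10 12 8 13 15 11
end: lo=2, hi=2; A = 4 5 7 9 10 12 8 13 15 11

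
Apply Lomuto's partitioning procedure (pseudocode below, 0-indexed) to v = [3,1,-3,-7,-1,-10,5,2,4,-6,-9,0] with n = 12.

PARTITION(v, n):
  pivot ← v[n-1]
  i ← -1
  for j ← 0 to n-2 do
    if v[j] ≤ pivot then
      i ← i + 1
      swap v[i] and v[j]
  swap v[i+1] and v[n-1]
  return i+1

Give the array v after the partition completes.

pivot = v[11] = 0; i = -1
j=0: v[0]=3 > 0 → no swap
j=1: v[1]=1 > 0 → no swap
j=2: v[2]=-3 ≤ 0 → i=0, swap v[0],v[2] → [-3,1,3,-7,-1,-10,5,2,4,-6,-9,0]
j=3: v[3]=-7 ≤ 0 → i=1, swap v[1],v[3] → [-3,-7,3,1,-1,-10,5,2,4,-6,-9,0]
j=4: v[4]=-1 ≤ 0 → i=2, swap v[2],v[4] → [-3,-7,-1,1,3,-10,5,2,4,-6,-9,0]
j=5: v[5]=-10 ≤ 0 → i=3, swap v[3],v[5] → [-3,-7,-1,-10,3,1,5,2,4,-6,-9,0]
j=6: v[6]=5 > 0 → no swap
j=7: v[7]=2 > 0 → no swap
j=8: v[8]=4 > 0 → no swap
j=9: v[9]=-6 ≤ 0 → i=4, swap v[4],v[9] → [-3,-7,-1,-10,-6,1,5,2,4,3,-9,0]
j=10: v[10]=-9 ≤ 0 → i=5, swap v[5],v[10] → [-3,-7,-1,-10,-6,-9,5,2,4,3,1,0]
final swap v[6],v[11] → [-3,-7,-1,-10,-6,-9,0,2,4,3,1,5]; return 6

[-3,-7,-1,-10,-6,-9,0,2,4,3,1,5]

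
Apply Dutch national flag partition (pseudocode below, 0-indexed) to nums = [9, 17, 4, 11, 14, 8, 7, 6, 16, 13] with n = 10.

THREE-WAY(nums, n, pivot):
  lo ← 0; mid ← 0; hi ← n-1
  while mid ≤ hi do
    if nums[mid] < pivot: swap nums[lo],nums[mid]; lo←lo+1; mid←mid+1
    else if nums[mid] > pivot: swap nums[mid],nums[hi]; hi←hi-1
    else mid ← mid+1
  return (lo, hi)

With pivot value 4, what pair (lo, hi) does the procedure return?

(0, 0)

lo=0 mid=0 hi=9
9>4: swap(0,9), hi=8 ⇒ [13, 17, 4, 11, 14, 8, 7, 6, 16, 9]
13>4: swap(0,8), hi=7 ⇒ [16, 17, 4, 11, 14, 8, 7, 6, 13, 9]
16>4: swap(0,7), hi=6 ⇒ [6, 17, 4, 11, 14, 8, 7, 16, 13, 9]
6>4: swap(0,6), hi=5 ⇒ [7, 17, 4, 11, 14, 8, 6, 16, 13, 9]
7>4: swap(0,5), hi=4 ⇒ [8, 17, 4, 11, 14, 7, 6, 16, 13, 9]
8>4: swap(0,4), hi=3 ⇒ [14, 17, 4, 11, 8, 7, 6, 16, 13, 9]
14>4: swap(0,3), hi=2 ⇒ [11, 17, 4, 14, 8, 7, 6, 16, 13, 9]
11>4: swap(0,2), hi=1 ⇒ [4, 17, 11, 14, 8, 7, 6, 16, 13, 9]
4=4: mid=1
17>4: swap(1,1), hi=0 ⇒ [4, 17, 11, 14, 8, 7, 6, 16, 13, 9]
done. lo=0 hi=0; nums=[4, 17, 11, 14, 8, 7, 6, 16, 13, 9]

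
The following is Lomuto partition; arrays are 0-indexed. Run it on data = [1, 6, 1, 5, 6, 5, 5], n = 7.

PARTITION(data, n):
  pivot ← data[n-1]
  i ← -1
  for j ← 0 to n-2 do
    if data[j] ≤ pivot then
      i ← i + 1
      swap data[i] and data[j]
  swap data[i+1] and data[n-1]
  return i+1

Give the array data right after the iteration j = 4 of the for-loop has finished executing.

[1, 1, 5, 6, 6, 5, 5]

pivot = data[6] = 5; i = -1
j=0: data[0]=1 ≤ 5 → i=0, swap data[0],data[0] (no change) → [1, 6, 1, 5, 6, 5, 5]
j=1: data[1]=6 > 5 → no swap
j=2: data[2]=1 ≤ 5 → i=1, swap data[1],data[2] → [1, 1, 6, 5, 6, 5, 5]
j=3: data[3]=5 ≤ 5 → i=2, swap data[2],data[3] → [1, 1, 5, 6, 6, 5, 5]
j=4: data[4]=6 > 5 → no swap
(after j=4) data = [1, 1, 5, 6, 6, 5, 5]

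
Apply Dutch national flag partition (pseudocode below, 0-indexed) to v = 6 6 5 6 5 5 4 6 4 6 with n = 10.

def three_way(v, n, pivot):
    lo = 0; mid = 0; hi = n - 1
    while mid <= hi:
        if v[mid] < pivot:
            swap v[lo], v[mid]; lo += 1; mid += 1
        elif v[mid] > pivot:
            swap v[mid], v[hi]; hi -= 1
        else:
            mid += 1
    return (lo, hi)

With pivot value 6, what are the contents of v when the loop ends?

lo=0 mid=0 hi=9
6=6: mid=1
6=6: mid=2
5<6: swap(0,2), lo=1 mid=3 ⇒ 5 6 6 6 5 5 4 6 4 6
6=6: mid=4
5<6: swap(1,4), lo=2 mid=5 ⇒ 5 5 6 6 6 5 4 6 4 6
5<6: swap(2,5), lo=3 mid=6 ⇒ 5 5 5 6 6 6 4 6 4 6
4<6: swap(3,6), lo=4 mid=7 ⇒ 5 5 5 4 6 6 6 6 4 6
6=6: mid=8
4<6: swap(4,8), lo=5 mid=9 ⇒ 5 5 5 4 4 6 6 6 6 6
6=6: mid=10
done. lo=5 hi=9; v=5 5 5 4 4 6 6 6 6 6

5 5 5 4 4 6 6 6 6 6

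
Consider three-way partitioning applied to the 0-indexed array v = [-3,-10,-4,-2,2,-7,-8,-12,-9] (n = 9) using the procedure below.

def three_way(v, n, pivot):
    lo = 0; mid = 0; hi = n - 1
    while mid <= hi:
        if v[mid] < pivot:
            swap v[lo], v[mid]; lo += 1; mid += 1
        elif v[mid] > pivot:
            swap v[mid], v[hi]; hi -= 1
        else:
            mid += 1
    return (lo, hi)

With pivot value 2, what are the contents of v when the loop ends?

[-3,-10,-4,-2,-7,-8,-12,-9,2]

lo=0 mid=0 hi=8
-3<2: swap(0,0), lo=1 mid=1 ⇒ [-3,-10,-4,-2,2,-7,-8,-12,-9]
-10<2: swap(1,1), lo=2 mid=2 ⇒ [-3,-10,-4,-2,2,-7,-8,-12,-9]
-4<2: swap(2,2), lo=3 mid=3 ⇒ [-3,-10,-4,-2,2,-7,-8,-12,-9]
-2<2: swap(3,3), lo=4 mid=4 ⇒ [-3,-10,-4,-2,2,-7,-8,-12,-9]
2=2: mid=5
-7<2: swap(4,5), lo=5 mid=6 ⇒ [-3,-10,-4,-2,-7,2,-8,-12,-9]
-8<2: swap(5,6), lo=6 mid=7 ⇒ [-3,-10,-4,-2,-7,-8,2,-12,-9]
-12<2: swap(6,7), lo=7 mid=8 ⇒ [-3,-10,-4,-2,-7,-8,-12,2,-9]
-9<2: swap(7,8), lo=8 mid=9 ⇒ [-3,-10,-4,-2,-7,-8,-12,-9,2]
done. lo=8 hi=8; v=[-3,-10,-4,-2,-7,-8,-12,-9,2]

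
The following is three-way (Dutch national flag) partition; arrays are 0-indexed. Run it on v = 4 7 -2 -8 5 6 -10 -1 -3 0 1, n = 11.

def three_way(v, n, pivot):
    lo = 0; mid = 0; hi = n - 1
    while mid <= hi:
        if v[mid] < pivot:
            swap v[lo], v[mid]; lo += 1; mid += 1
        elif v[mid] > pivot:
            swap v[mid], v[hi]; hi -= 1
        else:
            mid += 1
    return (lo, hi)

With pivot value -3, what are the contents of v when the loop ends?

pivot = -3; lo=0, mid=0, hi=10
v[mid]=4>-3: swap v[0],v[10]; hi=9 → 1 7 -2 -8 5 6 -10 -1 -3 0 4
v[mid]=1>-3: swap v[0],v[9]; hi=8 → 0 7 -2 -8 5 6 -10 -1 -3 1 4
v[mid]=0>-3: swap v[0],v[8]; hi=7 → -3 7 -2 -8 5 6 -10 -1 0 1 4
v[mid]=-3=-3: mid=1
v[mid]=7>-3: swap v[1],v[7]; hi=6 → -3 -1 -2 -8 5 6 -10 7 0 1 4
v[mid]=-1>-3: swap v[1],v[6]; hi=5 → -3 -10 -2 -8 5 6 -1 7 0 1 4
v[mid]=-10<-3: swap v[0],v[1]; lo=1,mid=2 → -10 -3 -2 -8 5 6 -1 7 0 1 4
v[mid]=-2>-3: swap v[2],v[5]; hi=4 → -10 -3 6 -8 5 -2 -1 7 0 1 4
v[mid]=6>-3: swap v[2],v[4]; hi=3 → -10 -3 5 -8 6 -2 -1 7 0 1 4
v[mid]=5>-3: swap v[2],v[3]; hi=2 → -10 -3 -8 5 6 -2 -1 7 0 1 4
v[mid]=-8<-3: swap v[1],v[2]; lo=2,mid=3 → -10 -8 -3 5 6 -2 -1 7 0 1 4
end: lo=2, hi=2; v = -10 -8 -3 5 6 -2 -1 7 0 1 4

-10 -8 -3 5 6 -2 -1 7 0 1 4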